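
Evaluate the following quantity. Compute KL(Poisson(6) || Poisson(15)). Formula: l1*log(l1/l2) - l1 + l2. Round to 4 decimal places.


KL divergence for Poisson:
KL = l1*log(l1/l2) - l1 + l2.
l1 = 6, l2 = 15.
log(6/15) = -0.916291.
l1*log(l1/l2) = 6 * -0.916291 = -5.497744.
KL = -5.497744 - 6 + 15 = 3.5023

3.5023


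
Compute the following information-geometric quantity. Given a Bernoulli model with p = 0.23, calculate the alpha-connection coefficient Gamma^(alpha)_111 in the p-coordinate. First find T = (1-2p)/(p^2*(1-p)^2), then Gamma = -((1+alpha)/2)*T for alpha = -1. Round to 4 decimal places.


Skewness (Amari-Chentsov) tensor: T = (1-2p)/(p^2*(1-p)^2).
p = 0.23, 1-2p = 0.54, p^2 = 0.0529, (1-p)^2 = 0.5929.
T = 0.54/(0.0529 * 0.5929) = 17.216967.
In the p-coordinate, Gamma^(alpha) = Gamma^(0) - (alpha/2)*T with Gamma^(0) = (1/2)*g'(p) = -T/2,
so Gamma^(alpha) = -((1+alpha)/2)*T.
alpha = -1, -(1+alpha)/2 = 0.0.
Gamma = 0.0 * 17.216967 = 0.0000

0.0000


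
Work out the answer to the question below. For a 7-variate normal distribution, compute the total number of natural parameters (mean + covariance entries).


Exponential family dimension calculation:
For 7-dim MVN: mean has 7 params, covariance has 7*8/2 = 28 unique entries.
Total dim = 7 + 28 = 35.

35


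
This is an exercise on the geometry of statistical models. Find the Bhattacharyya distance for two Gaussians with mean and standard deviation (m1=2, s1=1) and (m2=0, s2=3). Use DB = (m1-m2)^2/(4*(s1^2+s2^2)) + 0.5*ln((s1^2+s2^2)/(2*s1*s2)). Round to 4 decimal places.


Bhattacharyya distance between two Gaussians:
DB = (m1-m2)^2/(4*(s1^2+s2^2)) + (1/2)*ln((s1^2+s2^2)/(2*s1*s2)).
(m1-m2)^2 = (2)^2 = 4.
s1^2+s2^2 = 1 + 9 = 10.
term1 = 4/40 = 0.1.
term2 = 0.5*ln(10/6.0) = 0.255413.
DB = 0.1 + 0.255413 = 0.3554

0.3554


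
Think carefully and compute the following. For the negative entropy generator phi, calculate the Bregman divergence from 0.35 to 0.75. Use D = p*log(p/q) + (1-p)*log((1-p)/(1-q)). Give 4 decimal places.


Bregman divergence with negative entropy generator:
D = p*log(p/q) + (1-p)*log((1-p)/(1-q)).
p = 0.35, q = 0.75.
p*log(p/q) = 0.35*log(0.35/0.75) = -0.266749.
(1-p)*log((1-p)/(1-q)) = 0.65*log(0.65/0.25) = 0.621082.
D = -0.266749 + 0.621082 = 0.3543

0.3543


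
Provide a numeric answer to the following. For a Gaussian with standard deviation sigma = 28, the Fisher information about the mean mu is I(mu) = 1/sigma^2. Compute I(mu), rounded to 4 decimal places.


The Fisher information for the mean of a normal distribution is I(mu) = 1/sigma^2.
sigma = 28, so sigma^2 = 784.
I(mu) = 1/784 = 0.0013

0.0013


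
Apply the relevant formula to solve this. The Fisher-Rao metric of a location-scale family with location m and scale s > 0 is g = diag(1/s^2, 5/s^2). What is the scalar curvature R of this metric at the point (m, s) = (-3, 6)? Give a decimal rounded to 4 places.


The metric has the form g = (A dm^2 + B ds^2)/s^2 with A = 1, B = 5.
Substitute u = sqrt(A/B)*m: g = B*(du^2 + ds^2)/s^2, i.e. B times the
Poincare upper half-plane metric, which has constant Gaussian curvature -1.
Scaling a 2D metric by a constant c divides the Gaussian curvature by c,
so K = -1/B = -1/(5) = -0.2000 everywhere (the point (m, s) = (-3, 6) is irrelevant:
the curvature is constant).
Scalar curvature in dimension 2: R = 2K = -2/(5) = -0.4000.

-0.4000


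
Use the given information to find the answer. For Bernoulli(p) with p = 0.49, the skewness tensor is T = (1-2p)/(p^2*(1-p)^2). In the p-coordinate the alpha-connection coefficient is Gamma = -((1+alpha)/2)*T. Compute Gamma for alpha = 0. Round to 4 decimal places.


Skewness (Amari-Chentsov) tensor: T = (1-2p)/(p^2*(1-p)^2).
p = 0.49, 1-2p = 0.02, p^2 = 0.2401, (1-p)^2 = 0.2601.
T = 0.02/(0.2401 * 0.2601) = 0.320256.
In the p-coordinate, Gamma^(alpha) = Gamma^(0) - (alpha/2)*T with Gamma^(0) = (1/2)*g'(p) = -T/2,
so Gamma^(alpha) = -((1+alpha)/2)*T.
alpha = 0, -(1+alpha)/2 = -0.5.
Gamma = -0.5 * 0.320256 = -0.1601

-0.1601


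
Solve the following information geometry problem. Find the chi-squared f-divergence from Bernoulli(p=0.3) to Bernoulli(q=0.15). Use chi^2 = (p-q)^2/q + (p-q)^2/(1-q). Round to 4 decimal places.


Chi-squared divergence between Bernoulli distributions:
chi^2 = (p-q)^2/q + (p-q)^2/(1-q).
p = 0.3, q = 0.15, p-q = 0.15.
(p-q)^2 = 0.0225.
term1 = 0.0225/0.15 = 0.15.
term2 = 0.0225/0.85 = 0.026471.
chi^2 = 0.15 + 0.026471 = 0.1765

0.1765


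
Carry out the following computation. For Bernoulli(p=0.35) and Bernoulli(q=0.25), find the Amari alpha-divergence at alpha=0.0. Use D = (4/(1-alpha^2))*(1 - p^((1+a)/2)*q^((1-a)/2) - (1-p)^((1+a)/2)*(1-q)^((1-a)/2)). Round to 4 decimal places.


Amari alpha-divergence:
D = (4/(1-alpha^2))*(1 - p^((1+a)/2)*q^((1-a)/2) - (1-p)^((1+a)/2)*(1-q)^((1-a)/2)).
alpha = 0.0, p = 0.35, q = 0.25.
e1 = (1+alpha)/2 = 0.5, e2 = (1-alpha)/2 = 0.5.
t1 = p^e1 * q^e2 = 0.35^0.5 * 0.25^0.5 = 0.295804.
t2 = (1-p)^e1 * (1-q)^e2 = 0.65^0.5 * 0.75^0.5 = 0.698212.
4/(1-alpha^2) = 4.0.
D = 4.0*(1 - 0.295804 - 0.698212) = 0.0239

0.0239


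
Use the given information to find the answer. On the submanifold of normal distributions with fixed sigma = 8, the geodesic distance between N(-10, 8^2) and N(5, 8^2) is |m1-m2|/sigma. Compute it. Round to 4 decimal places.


On the fixed-variance normal subfamily, geodesic distance = |m1-m2|/sigma.
|-10 - 5| = 15.
sigma = 8.
d = 15/8 = 1.8750

1.8750


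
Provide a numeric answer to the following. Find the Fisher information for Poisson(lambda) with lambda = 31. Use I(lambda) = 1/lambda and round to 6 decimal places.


Fisher information for Poisson: I(lambda) = 1/lambda.
lambda = 31.
I(lambda) = 1/31 = 0.032258

0.032258


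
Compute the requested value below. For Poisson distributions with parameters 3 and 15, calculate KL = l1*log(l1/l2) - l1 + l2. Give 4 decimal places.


KL divergence for Poisson:
KL = l1*log(l1/l2) - l1 + l2.
l1 = 3, l2 = 15.
log(3/15) = -1.609438.
l1*log(l1/l2) = 3 * -1.609438 = -4.828314.
KL = -4.828314 - 3 + 15 = 7.1717

7.1717


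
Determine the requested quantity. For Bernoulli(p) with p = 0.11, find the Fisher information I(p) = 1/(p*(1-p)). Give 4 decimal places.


For Bernoulli(p), Fisher information is I(p) = 1/(p*(1-p)).
p = 0.11, 1-p = 0.89.
p*(1-p) = 0.0979.
I(p) = 1/0.0979 = 10.2145

10.2145


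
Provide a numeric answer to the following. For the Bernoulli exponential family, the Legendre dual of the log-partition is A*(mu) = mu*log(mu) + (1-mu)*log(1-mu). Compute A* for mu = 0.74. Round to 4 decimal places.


Legendre transform for Bernoulli:
A*(mu) = mu*log(mu) + (1-mu)*log(1-mu).
mu = 0.74, 1-mu = 0.26.
mu*log(mu) = 0.74*log(0.74) = -0.222818.
(1-mu)*log(1-mu) = 0.26*log(0.26) = -0.350239.
A* = -0.222818 + -0.350239 = -0.5731

-0.5731


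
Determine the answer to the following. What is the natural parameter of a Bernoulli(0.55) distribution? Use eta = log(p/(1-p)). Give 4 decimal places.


Natural parameter for Bernoulli: eta = log(p/(1-p)).
p = 0.55, 1-p = 0.45.
p/(1-p) = 1.222222.
eta = log(1.222222) = 0.2007

0.2007


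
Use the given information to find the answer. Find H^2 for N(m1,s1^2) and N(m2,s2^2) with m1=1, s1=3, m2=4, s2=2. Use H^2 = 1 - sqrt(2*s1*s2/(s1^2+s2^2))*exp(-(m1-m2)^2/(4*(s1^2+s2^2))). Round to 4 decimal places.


Squared Hellinger distance for Gaussians:
H^2 = 1 - sqrt(2*s1*s2/(s1^2+s2^2)) * exp(-(m1-m2)^2/(4*(s1^2+s2^2))).
s1^2 = 9, s2^2 = 4, s1^2+s2^2 = 13.
sqrt(2*3*2/(13)) = 0.960769.
(m1-m2)^2 = (-3)^2 = 9.
exp(-9/(4*13)) = exp(-0.173077) = 0.841073.
H^2 = 1 - 0.960769*0.841073 = 0.1919

0.1919


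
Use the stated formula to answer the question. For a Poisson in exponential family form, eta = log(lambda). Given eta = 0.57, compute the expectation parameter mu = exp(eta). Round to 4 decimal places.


Expectation parameter for Poisson exponential family:
mu = exp(eta).
eta = 0.57.
mu = exp(0.57) = 1.7683

1.7683


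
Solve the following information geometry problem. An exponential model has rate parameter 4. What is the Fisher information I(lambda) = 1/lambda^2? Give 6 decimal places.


Fisher information for exponential: I(lambda) = 1/lambda^2.
lambda = 4, lambda^2 = 16.
I = 1/16 = 0.062500

0.062500


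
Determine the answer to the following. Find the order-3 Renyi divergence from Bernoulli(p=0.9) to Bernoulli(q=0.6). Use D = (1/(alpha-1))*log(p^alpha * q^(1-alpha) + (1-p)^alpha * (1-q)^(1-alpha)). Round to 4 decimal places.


Renyi divergence of order alpha between Bernoulli distributions:
D = (1/(alpha-1))*log(p^alpha * q^(1-alpha) + (1-p)^alpha * (1-q)^(1-alpha)).
alpha = 3, p = 0.9, q = 0.6.
p^alpha * q^(1-alpha) = 0.9^3 * 0.6^-2 = 2.025.
(1-p)^alpha * (1-q)^(1-alpha) = 0.1^3 * 0.4^-2 = 0.00625.
sum = 2.025 + 0.00625 = 2.03125.
D = (1/2)*log(2.03125) = 0.3543

0.3543


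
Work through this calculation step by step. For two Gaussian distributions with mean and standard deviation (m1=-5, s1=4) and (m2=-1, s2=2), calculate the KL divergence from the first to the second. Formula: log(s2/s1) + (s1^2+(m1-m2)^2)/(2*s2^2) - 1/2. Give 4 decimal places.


KL divergence between normal distributions:
KL = log(s2/s1) + (s1^2 + (m1-m2)^2)/(2*s2^2) - 1/2.
log(2/4) = -0.693147.
(4^2 + (-5--1)^2)/(2*2^2) = (16 + 16)/8 = 4.0.
KL = -0.693147 + 4.0 - 0.5 = 2.8069

2.8069


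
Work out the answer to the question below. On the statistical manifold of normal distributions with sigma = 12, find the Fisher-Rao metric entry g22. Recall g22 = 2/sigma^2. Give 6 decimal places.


For the 2-parameter normal family, the Fisher metric has:
  g11 = 1/sigma^2, g22 = 2/sigma^2.
sigma = 12, sigma^2 = 144.
g22 = 0.013889

0.013889


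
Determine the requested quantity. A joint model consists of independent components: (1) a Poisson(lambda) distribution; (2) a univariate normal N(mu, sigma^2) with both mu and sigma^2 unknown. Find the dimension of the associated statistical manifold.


The dimension of a statistical manifold equals the number of free
(independent) real parameters of the model. For a product of independent
blocks the parameter counts add.
- Poisson (lambda): 1.
- normal (mu, sigma^2): 2.
Total = 1 + 2 = 3.
Dimension = 3

3


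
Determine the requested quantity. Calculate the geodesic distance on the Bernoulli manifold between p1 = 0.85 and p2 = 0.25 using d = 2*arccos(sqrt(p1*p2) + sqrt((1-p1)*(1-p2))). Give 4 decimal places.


Geodesic distance on Bernoulli manifold:
d(p1,p2) = 2*arccos(sqrt(p1*p2) + sqrt((1-p1)*(1-p2))).
sqrt(p1*p2) = sqrt(0.85*0.25) = 0.460977.
sqrt((1-p1)*(1-p2)) = sqrt(0.15*0.75) = 0.33541.
arg = 0.460977 + 0.33541 = 0.796387.
d = 2*arccos(0.796387) = 1.2990

1.2990


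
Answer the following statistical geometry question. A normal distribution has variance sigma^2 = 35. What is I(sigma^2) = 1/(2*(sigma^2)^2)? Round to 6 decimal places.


Fisher information for variance: I(sigma^2) = 1/(2*sigma^4).
sigma^2 = 35, so sigma^4 = 1225.
I = 1/(2*1225) = 1/2450 = 0.000408

0.000408


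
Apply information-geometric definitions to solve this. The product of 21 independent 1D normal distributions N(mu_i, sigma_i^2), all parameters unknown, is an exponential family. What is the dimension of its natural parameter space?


Exponential family dimension calculation:
Each univariate normal has two natural parameters (mu/sigma^2 and -1/(2 sigma^2)).
With 21 independent components, dim = 2 * 21 = 42.

42


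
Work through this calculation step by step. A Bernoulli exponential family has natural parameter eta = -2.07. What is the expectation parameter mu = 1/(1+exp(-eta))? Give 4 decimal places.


Dual coordinate (expectation parameter) for Bernoulli:
mu = 1/(1+exp(-eta)).
eta = -2.07.
exp(-eta) = exp(2.07) = 7.924823.
mu = 1/(1+7.924823) = 0.1120

0.1120


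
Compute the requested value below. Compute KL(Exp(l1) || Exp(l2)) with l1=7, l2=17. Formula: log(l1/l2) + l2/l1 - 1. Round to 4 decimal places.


KL divergence for exponential family:
KL = log(l1/l2) + l2/l1 - 1.
log(7/17) = -0.887303.
17/7 = 2.428571.
KL = -0.887303 + 2.428571 - 1 = 0.5413

0.5413


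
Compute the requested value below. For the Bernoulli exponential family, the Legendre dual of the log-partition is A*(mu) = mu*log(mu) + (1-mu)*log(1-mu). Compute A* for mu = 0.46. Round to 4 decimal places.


Legendre transform for Bernoulli:
A*(mu) = mu*log(mu) + (1-mu)*log(1-mu).
mu = 0.46, 1-mu = 0.54.
mu*log(mu) = 0.46*log(0.46) = -0.357203.
(1-mu)*log(1-mu) = 0.54*log(0.54) = -0.332741.
A* = -0.357203 + -0.332741 = -0.6899

-0.6899


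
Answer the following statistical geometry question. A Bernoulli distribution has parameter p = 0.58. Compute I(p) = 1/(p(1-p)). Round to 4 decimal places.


For Bernoulli(p), Fisher information is I(p) = 1/(p*(1-p)).
p = 0.58, 1-p = 0.42.
p*(1-p) = 0.2436.
I(p) = 1/0.2436 = 4.1051

4.1051


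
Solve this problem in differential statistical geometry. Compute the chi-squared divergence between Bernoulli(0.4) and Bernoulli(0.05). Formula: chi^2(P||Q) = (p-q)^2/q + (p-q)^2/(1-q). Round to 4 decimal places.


Chi-squared divergence between Bernoulli distributions:
chi^2 = (p-q)^2/q + (p-q)^2/(1-q).
p = 0.4, q = 0.05, p-q = 0.35.
(p-q)^2 = 0.1225.
term1 = 0.1225/0.05 = 2.45.
term2 = 0.1225/0.95 = 0.128947.
chi^2 = 2.45 + 0.128947 = 2.5789

2.5789


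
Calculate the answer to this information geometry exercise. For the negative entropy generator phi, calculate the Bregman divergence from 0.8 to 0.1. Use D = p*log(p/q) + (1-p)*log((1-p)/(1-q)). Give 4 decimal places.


Bregman divergence with negative entropy generator:
D = p*log(p/q) + (1-p)*log((1-p)/(1-q)).
p = 0.8, q = 0.1.
p*log(p/q) = 0.8*log(0.8/0.1) = 1.663553.
(1-p)*log((1-p)/(1-q)) = 0.2*log(0.2/0.9) = -0.300815.
D = 1.663553 + -0.300815 = 1.3627

1.3627


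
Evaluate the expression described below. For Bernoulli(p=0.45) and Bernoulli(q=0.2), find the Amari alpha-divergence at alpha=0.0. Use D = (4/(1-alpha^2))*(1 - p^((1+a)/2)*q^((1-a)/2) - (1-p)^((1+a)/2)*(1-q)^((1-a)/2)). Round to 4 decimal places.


Amari alpha-divergence:
D = (4/(1-alpha^2))*(1 - p^((1+a)/2)*q^((1-a)/2) - (1-p)^((1+a)/2)*(1-q)^((1-a)/2)).
alpha = 0.0, p = 0.45, q = 0.2.
e1 = (1+alpha)/2 = 0.5, e2 = (1-alpha)/2 = 0.5.
t1 = p^e1 * q^e2 = 0.45^0.5 * 0.2^0.5 = 0.3.
t2 = (1-p)^e1 * (1-q)^e2 = 0.55^0.5 * 0.8^0.5 = 0.663325.
4/(1-alpha^2) = 4.0.
D = 4.0*(1 - 0.3 - 0.663325) = 0.1467

0.1467


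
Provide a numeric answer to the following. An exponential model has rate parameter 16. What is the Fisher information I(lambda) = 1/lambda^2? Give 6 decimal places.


Fisher information for exponential: I(lambda) = 1/lambda^2.
lambda = 16, lambda^2 = 256.
I = 1/256 = 0.003906

0.003906


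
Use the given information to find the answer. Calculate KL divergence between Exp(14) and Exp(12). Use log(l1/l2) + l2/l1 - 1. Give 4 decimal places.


KL divergence for exponential family:
KL = log(l1/l2) + l2/l1 - 1.
log(14/12) = 0.154151.
12/14 = 0.857143.
KL = 0.154151 + 0.857143 - 1 = 0.0113

0.0113


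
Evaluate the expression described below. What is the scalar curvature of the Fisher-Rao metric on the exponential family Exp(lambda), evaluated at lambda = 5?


This family has a single free parameter, so its statistical manifold
is 1-dimensional. The Riemann curvature tensor of any 1-dimensional
Riemannian manifold vanishes identically, so R = 0.

0


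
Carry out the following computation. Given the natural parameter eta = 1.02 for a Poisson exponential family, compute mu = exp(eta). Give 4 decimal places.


Expectation parameter for Poisson exponential family:
mu = exp(eta).
eta = 1.02.
mu = exp(1.02) = 2.7732

2.7732


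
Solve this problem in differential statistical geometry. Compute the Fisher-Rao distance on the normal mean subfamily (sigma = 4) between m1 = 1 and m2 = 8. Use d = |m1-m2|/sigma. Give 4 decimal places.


On the fixed-variance normal subfamily, geodesic distance = |m1-m2|/sigma.
|1 - 8| = 7.
sigma = 4.
d = 7/4 = 1.7500

1.7500


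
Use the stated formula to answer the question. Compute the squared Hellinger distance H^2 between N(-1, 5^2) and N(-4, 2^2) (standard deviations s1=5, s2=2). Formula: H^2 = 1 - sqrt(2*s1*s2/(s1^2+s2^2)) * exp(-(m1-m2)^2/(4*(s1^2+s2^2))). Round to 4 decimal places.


Squared Hellinger distance for Gaussians:
H^2 = 1 - sqrt(2*s1*s2/(s1^2+s2^2)) * exp(-(m1-m2)^2/(4*(s1^2+s2^2))).
s1^2 = 25, s2^2 = 4, s1^2+s2^2 = 29.
sqrt(2*5*2/(29)) = 0.830455.
(m1-m2)^2 = (3)^2 = 9.
exp(-9/(4*29)) = exp(-0.077586) = 0.925347.
H^2 = 1 - 0.830455*0.925347 = 0.2315

0.2315


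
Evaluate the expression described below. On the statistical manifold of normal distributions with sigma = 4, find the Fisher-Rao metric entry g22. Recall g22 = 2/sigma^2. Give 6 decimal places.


For the 2-parameter normal family, the Fisher metric has:
  g11 = 1/sigma^2, g22 = 2/sigma^2.
sigma = 4, sigma^2 = 16.
g22 = 0.125000

0.125000


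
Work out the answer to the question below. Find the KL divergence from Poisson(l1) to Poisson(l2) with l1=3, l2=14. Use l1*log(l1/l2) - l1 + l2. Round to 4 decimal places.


KL divergence for Poisson:
KL = l1*log(l1/l2) - l1 + l2.
l1 = 3, l2 = 14.
log(3/14) = -1.540445.
l1*log(l1/l2) = 3 * -1.540445 = -4.621335.
KL = -4.621335 - 3 + 14 = 6.3787

6.3787


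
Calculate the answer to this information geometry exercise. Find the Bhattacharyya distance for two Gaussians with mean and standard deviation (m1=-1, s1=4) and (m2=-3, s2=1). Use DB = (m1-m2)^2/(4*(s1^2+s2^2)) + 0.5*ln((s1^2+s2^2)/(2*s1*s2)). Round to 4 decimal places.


Bhattacharyya distance between two Gaussians:
DB = (m1-m2)^2/(4*(s1^2+s2^2)) + (1/2)*ln((s1^2+s2^2)/(2*s1*s2)).
(m1-m2)^2 = (2)^2 = 4.
s1^2+s2^2 = 16 + 1 = 17.
term1 = 4/68 = 0.058824.
term2 = 0.5*ln(17/8.0) = 0.376886.
DB = 0.058824 + 0.376886 = 0.4357

0.4357


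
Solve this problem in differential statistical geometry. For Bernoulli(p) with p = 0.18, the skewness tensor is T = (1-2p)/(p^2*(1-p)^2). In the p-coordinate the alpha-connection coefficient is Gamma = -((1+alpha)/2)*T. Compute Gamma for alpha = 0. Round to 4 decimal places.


Skewness (Amari-Chentsov) tensor: T = (1-2p)/(p^2*(1-p)^2).
p = 0.18, 1-2p = 0.64, p^2 = 0.0324, (1-p)^2 = 0.6724.
T = 0.64/(0.0324 * 0.6724) = 29.376988.
In the p-coordinate, Gamma^(alpha) = Gamma^(0) - (alpha/2)*T with Gamma^(0) = (1/2)*g'(p) = -T/2,
so Gamma^(alpha) = -((1+alpha)/2)*T.
alpha = 0, -(1+alpha)/2 = -0.5.
Gamma = -0.5 * 29.376988 = -14.6885

-14.6885


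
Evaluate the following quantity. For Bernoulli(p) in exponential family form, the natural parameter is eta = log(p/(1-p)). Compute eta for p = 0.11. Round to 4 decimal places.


Natural parameter for Bernoulli: eta = log(p/(1-p)).
p = 0.11, 1-p = 0.89.
p/(1-p) = 0.123596.
eta = log(0.123596) = -2.0907

-2.0907


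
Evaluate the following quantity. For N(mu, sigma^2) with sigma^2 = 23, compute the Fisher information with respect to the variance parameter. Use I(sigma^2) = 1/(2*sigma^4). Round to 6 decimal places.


Fisher information for variance: I(sigma^2) = 1/(2*sigma^4).
sigma^2 = 23, so sigma^4 = 529.
I = 1/(2*529) = 1/1058 = 0.000945

0.000945


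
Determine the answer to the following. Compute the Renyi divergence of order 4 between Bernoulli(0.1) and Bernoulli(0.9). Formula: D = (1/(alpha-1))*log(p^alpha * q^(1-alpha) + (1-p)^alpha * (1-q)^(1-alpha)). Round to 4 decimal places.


Renyi divergence of order alpha between Bernoulli distributions:
D = (1/(alpha-1))*log(p^alpha * q^(1-alpha) + (1-p)^alpha * (1-q)^(1-alpha)).
alpha = 4, p = 0.1, q = 0.9.
p^alpha * q^(1-alpha) = 0.1^4 * 0.9^-3 = 0.000137.
(1-p)^alpha * (1-q)^(1-alpha) = 0.9^4 * 0.1^-3 = 656.1.
sum = 0.000137 + 656.1 = 656.100137.
D = (1/3)*log(656.100137) = 2.1621

2.1621


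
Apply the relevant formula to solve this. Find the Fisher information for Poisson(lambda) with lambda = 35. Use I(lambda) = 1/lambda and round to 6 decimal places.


Fisher information for Poisson: I(lambda) = 1/lambda.
lambda = 35.
I(lambda) = 1/35 = 0.028571

0.028571


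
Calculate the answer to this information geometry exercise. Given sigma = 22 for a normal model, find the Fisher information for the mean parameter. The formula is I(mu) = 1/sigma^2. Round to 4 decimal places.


The Fisher information for the mean of a normal distribution is I(mu) = 1/sigma^2.
sigma = 22, so sigma^2 = 484.
I(mu) = 1/484 = 0.0021

0.0021


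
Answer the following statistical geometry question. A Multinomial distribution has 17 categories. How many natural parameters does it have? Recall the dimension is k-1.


Exponential family dimension calculation:
For Multinomial with k=17 categories, dim = k-1 = 16.

16


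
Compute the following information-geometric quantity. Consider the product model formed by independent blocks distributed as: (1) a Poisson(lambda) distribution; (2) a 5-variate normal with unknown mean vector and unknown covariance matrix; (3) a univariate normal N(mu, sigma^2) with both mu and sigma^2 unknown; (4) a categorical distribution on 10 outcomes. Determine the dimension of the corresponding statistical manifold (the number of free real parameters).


The dimension of a statistical manifold equals the number of free
(independent) real parameters of the model. For a product of independent
blocks the parameter counts add.
- Poisson (lambda): 1.
- 5-variate normal: 5 (mean) + 5*6/2 = 15 (symmetric covariance) = 20.
- normal (mu, sigma^2): 2.
- categorical on 10 outcomes (probabilities sum to 1): 10-1 = 9.
Total = 1 + 20 + 2 + 9 = 32.
Dimension = 32

32


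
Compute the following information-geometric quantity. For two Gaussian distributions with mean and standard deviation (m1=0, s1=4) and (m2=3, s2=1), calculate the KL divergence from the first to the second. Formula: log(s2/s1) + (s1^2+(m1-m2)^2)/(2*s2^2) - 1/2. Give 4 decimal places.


KL divergence between normal distributions:
KL = log(s2/s1) + (s1^2 + (m1-m2)^2)/(2*s2^2) - 1/2.
log(1/4) = -1.386294.
(4^2 + (0-3)^2)/(2*1^2) = (16 + 9)/2 = 12.5.
KL = -1.386294 + 12.5 - 0.5 = 10.6137

10.6137


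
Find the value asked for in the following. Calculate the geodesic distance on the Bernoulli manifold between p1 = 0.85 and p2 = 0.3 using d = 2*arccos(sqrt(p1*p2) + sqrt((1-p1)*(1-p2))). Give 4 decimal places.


Geodesic distance on Bernoulli manifold:
d(p1,p2) = 2*arccos(sqrt(p1*p2) + sqrt((1-p1)*(1-p2))).
sqrt(p1*p2) = sqrt(0.85*0.3) = 0.504975.
sqrt((1-p1)*(1-p2)) = sqrt(0.15*0.7) = 0.324037.
arg = 0.504975 + 0.324037 = 0.829012.
d = 2*arccos(0.829012) = 1.1869

1.1869


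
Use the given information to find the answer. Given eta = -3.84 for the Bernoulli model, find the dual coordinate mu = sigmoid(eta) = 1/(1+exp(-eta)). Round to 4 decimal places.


Dual coordinate (expectation parameter) for Bernoulli:
mu = 1/(1+exp(-eta)).
eta = -3.84.
exp(-eta) = exp(3.84) = 46.525474.
mu = 1/(1+46.525474) = 0.0210

0.0210


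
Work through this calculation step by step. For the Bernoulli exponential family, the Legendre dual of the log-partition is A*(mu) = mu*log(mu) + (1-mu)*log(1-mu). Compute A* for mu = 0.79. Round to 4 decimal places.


Legendre transform for Bernoulli:
A*(mu) = mu*log(mu) + (1-mu)*log(1-mu).
mu = 0.79, 1-mu = 0.21.
mu*log(mu) = 0.79*log(0.79) = -0.186221.
(1-mu)*log(1-mu) = 0.21*log(0.21) = -0.327736.
A* = -0.186221 + -0.327736 = -0.5140

-0.5140


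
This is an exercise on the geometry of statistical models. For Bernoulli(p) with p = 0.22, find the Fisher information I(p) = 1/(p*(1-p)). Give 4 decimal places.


For Bernoulli(p), Fisher information is I(p) = 1/(p*(1-p)).
p = 0.22, 1-p = 0.78.
p*(1-p) = 0.1716.
I(p) = 1/0.1716 = 5.8275

5.8275


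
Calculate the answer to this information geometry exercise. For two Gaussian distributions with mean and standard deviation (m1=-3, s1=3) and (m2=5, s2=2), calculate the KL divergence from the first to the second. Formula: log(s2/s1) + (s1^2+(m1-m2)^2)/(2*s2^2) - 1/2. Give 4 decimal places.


KL divergence between normal distributions:
KL = log(s2/s1) + (s1^2 + (m1-m2)^2)/(2*s2^2) - 1/2.
log(2/3) = -0.405465.
(3^2 + (-3-5)^2)/(2*2^2) = (9 + 64)/8 = 9.125.
KL = -0.405465 + 9.125 - 0.5 = 8.2195

8.2195


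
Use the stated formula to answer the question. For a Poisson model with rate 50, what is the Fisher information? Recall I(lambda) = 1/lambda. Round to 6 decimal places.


Fisher information for Poisson: I(lambda) = 1/lambda.
lambda = 50.
I(lambda) = 1/50 = 0.020000

0.020000


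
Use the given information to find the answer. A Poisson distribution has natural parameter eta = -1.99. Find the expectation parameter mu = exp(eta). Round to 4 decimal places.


Expectation parameter for Poisson exponential family:
mu = exp(eta).
eta = -1.99.
mu = exp(-1.99) = 0.1367

0.1367


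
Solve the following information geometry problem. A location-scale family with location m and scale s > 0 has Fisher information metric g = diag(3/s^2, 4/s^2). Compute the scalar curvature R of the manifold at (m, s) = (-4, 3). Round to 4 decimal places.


The metric has the form g = (A dm^2 + B ds^2)/s^2 with A = 3, B = 4.
Substitute u = sqrt(A/B)*m: g = B*(du^2 + ds^2)/s^2, i.e. B times the
Poincare upper half-plane metric, which has constant Gaussian curvature -1.
Scaling a 2D metric by a constant c divides the Gaussian curvature by c,
so K = -1/B = -1/(4) = -0.2500 everywhere (the point (m, s) = (-4, 3) is irrelevant:
the curvature is constant).
Scalar curvature in dimension 2: R = 2K = -2/(4) = -0.5000.

-0.5000


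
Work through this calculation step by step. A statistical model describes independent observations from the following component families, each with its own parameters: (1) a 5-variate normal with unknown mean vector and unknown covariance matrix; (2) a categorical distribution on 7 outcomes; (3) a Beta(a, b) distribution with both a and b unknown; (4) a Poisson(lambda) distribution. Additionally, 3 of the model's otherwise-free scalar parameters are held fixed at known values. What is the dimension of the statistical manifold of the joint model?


The dimension of a statistical manifold equals the number of free
(independent) real parameters of the model. For a product of independent
blocks the parameter counts add.
- 5-variate normal: 5 (mean) + 5*6/2 = 15 (symmetric covariance) = 20.
- categorical on 7 outcomes (probabilities sum to 1): 7-1 = 6.
- Beta (a, b): 2.
- Poisson (lambda): 1.
Total = 20 + 6 + 2 + 1 = 29.
3 parameter(s) fixed at known values: 29 - 3 = 26.
Dimension = 26

26


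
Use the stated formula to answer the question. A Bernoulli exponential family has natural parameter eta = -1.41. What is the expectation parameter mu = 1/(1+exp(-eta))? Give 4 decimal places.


Dual coordinate (expectation parameter) for Bernoulli:
mu = 1/(1+exp(-eta)).
eta = -1.41.
exp(-eta) = exp(1.41) = 4.095955.
mu = 1/(1+4.095955) = 0.1962

0.1962


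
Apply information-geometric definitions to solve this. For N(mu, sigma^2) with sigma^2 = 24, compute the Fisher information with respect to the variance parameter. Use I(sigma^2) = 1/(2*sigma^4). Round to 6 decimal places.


Fisher information for variance: I(sigma^2) = 1/(2*sigma^4).
sigma^2 = 24, so sigma^4 = 576.
I = 1/(2*576) = 1/1152 = 0.000868

0.000868


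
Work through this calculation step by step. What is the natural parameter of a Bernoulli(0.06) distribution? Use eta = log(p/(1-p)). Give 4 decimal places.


Natural parameter for Bernoulli: eta = log(p/(1-p)).
p = 0.06, 1-p = 0.94.
p/(1-p) = 0.06383.
eta = log(0.06383) = -2.7515

-2.7515


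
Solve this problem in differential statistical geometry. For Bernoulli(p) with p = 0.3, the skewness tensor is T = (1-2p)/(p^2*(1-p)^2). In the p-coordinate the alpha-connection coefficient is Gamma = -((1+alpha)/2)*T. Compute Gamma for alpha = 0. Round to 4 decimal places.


Skewness (Amari-Chentsov) tensor: T = (1-2p)/(p^2*(1-p)^2).
p = 0.3, 1-2p = 0.4, p^2 = 0.09, (1-p)^2 = 0.49.
T = 0.4/(0.09 * 0.49) = 9.070295.
In the p-coordinate, Gamma^(alpha) = Gamma^(0) - (alpha/2)*T with Gamma^(0) = (1/2)*g'(p) = -T/2,
so Gamma^(alpha) = -((1+alpha)/2)*T.
alpha = 0, -(1+alpha)/2 = -0.5.
Gamma = -0.5 * 9.070295 = -4.5351

-4.5351


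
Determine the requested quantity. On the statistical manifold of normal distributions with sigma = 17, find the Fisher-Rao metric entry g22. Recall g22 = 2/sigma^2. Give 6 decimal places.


For the 2-parameter normal family, the Fisher metric has:
  g11 = 1/sigma^2, g22 = 2/sigma^2.
sigma = 17, sigma^2 = 289.
g22 = 0.006920

0.006920


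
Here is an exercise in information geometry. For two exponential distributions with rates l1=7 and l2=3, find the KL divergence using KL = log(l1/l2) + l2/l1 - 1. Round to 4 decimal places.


KL divergence for exponential family:
KL = log(l1/l2) + l2/l1 - 1.
log(7/3) = 0.847298.
3/7 = 0.428571.
KL = 0.847298 + 0.428571 - 1 = 0.2759

0.2759


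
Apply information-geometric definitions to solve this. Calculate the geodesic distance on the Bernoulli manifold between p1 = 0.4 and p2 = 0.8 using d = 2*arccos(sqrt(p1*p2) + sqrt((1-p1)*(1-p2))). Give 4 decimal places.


Geodesic distance on Bernoulli manifold:
d(p1,p2) = 2*arccos(sqrt(p1*p2) + sqrt((1-p1)*(1-p2))).
sqrt(p1*p2) = sqrt(0.4*0.8) = 0.565685.
sqrt((1-p1)*(1-p2)) = sqrt(0.6*0.2) = 0.34641.
arg = 0.565685 + 0.34641 = 0.912096.
d = 2*arccos(0.912096) = 0.8449

0.8449


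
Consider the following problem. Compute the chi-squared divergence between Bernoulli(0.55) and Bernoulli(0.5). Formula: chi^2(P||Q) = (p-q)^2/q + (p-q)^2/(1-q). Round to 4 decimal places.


Chi-squared divergence between Bernoulli distributions:
chi^2 = (p-q)^2/q + (p-q)^2/(1-q).
p = 0.55, q = 0.5, p-q = 0.05.
(p-q)^2 = 0.0025.
term1 = 0.0025/0.5 = 0.005.
term2 = 0.0025/0.5 = 0.005.
chi^2 = 0.005 + 0.005 = 0.0100

0.0100


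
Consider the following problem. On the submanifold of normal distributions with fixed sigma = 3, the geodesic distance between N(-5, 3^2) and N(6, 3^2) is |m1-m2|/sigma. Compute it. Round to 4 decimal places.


On the fixed-variance normal subfamily, geodesic distance = |m1-m2|/sigma.
|-5 - 6| = 11.
sigma = 3.
d = 11/3 = 3.6667

3.6667


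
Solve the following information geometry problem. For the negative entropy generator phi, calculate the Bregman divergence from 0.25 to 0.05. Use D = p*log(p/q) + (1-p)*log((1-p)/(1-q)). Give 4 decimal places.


Bregman divergence with negative entropy generator:
D = p*log(p/q) + (1-p)*log((1-p)/(1-q)).
p = 0.25, q = 0.05.
p*log(p/q) = 0.25*log(0.25/0.05) = 0.402359.
(1-p)*log((1-p)/(1-q)) = 0.75*log(0.75/0.95) = -0.177292.
D = 0.402359 + -0.177292 = 0.2251

0.2251


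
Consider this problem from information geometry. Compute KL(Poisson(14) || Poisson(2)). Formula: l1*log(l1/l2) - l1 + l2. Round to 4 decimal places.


KL divergence for Poisson:
KL = l1*log(l1/l2) - l1 + l2.
l1 = 14, l2 = 2.
log(14/2) = 1.94591.
l1*log(l1/l2) = 14 * 1.94591 = 27.242742.
KL = 27.242742 - 14 + 2 = 15.2427

15.2427


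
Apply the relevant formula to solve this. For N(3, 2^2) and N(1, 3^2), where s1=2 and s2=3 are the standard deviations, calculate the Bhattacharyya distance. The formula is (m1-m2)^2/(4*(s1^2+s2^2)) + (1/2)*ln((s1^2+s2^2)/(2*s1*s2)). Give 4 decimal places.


Bhattacharyya distance between two Gaussians:
DB = (m1-m2)^2/(4*(s1^2+s2^2)) + (1/2)*ln((s1^2+s2^2)/(2*s1*s2)).
(m1-m2)^2 = (2)^2 = 4.
s1^2+s2^2 = 4 + 9 = 13.
term1 = 4/52 = 0.076923.
term2 = 0.5*ln(13/12.0) = 0.040021.
DB = 0.076923 + 0.040021 = 0.1169

0.1169


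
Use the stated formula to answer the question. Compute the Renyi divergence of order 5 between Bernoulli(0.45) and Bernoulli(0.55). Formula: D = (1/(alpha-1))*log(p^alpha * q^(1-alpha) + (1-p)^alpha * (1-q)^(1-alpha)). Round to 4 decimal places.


Renyi divergence of order alpha between Bernoulli distributions:
D = (1/(alpha-1))*log(p^alpha * q^(1-alpha) + (1-p)^alpha * (1-q)^(1-alpha)).
alpha = 5, p = 0.45, q = 0.55.
p^alpha * q^(1-alpha) = 0.45^5 * 0.55^-4 = 0.201656.
(1-p)^alpha * (1-q)^(1-alpha) = 0.55^5 * 0.45^-4 = 1.227336.
sum = 0.201656 + 1.227336 = 1.428992.
D = (1/4)*log(1.428992) = 0.0892

0.0892


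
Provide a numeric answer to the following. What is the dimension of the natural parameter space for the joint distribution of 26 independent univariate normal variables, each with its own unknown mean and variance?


Exponential family dimension calculation:
Each univariate normal has two natural parameters (mu/sigma^2 and -1/(2 sigma^2)).
With 26 independent components, dim = 2 * 26 = 52.

52


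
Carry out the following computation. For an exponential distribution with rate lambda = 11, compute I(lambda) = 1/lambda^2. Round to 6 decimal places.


Fisher information for exponential: I(lambda) = 1/lambda^2.
lambda = 11, lambda^2 = 121.
I = 1/121 = 0.008264

0.008264


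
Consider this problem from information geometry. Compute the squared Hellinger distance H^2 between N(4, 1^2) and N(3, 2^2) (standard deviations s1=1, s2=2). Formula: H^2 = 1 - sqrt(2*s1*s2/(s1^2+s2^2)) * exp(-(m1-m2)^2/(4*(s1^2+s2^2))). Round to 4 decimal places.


Squared Hellinger distance for Gaussians:
H^2 = 1 - sqrt(2*s1*s2/(s1^2+s2^2)) * exp(-(m1-m2)^2/(4*(s1^2+s2^2))).
s1^2 = 1, s2^2 = 4, s1^2+s2^2 = 5.
sqrt(2*1*2/(5)) = 0.894427.
(m1-m2)^2 = (1)^2 = 1.
exp(-1/(4*5)) = exp(-0.05) = 0.951229.
H^2 = 1 - 0.894427*0.951229 = 0.1492

0.1492


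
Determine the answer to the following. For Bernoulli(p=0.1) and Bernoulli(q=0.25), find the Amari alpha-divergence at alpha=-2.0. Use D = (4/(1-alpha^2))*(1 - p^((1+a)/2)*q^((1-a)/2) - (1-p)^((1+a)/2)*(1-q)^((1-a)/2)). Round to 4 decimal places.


Amari alpha-divergence:
D = (4/(1-alpha^2))*(1 - p^((1+a)/2)*q^((1-a)/2) - (1-p)^((1+a)/2)*(1-q)^((1-a)/2)).
alpha = -2.0, p = 0.1, q = 0.25.
e1 = (1+alpha)/2 = -0.5, e2 = (1-alpha)/2 = 1.5.
t1 = p^e1 * q^e2 = 0.1^-0.5 * 0.25^1.5 = 0.395285.
t2 = (1-p)^e1 * (1-q)^e2 = 0.9^-0.5 * 0.75^1.5 = 0.684653.
4/(1-alpha^2) = -1.333333.
D = -1.333333*(1 - 0.395285 - 0.684653) = 0.1066

0.1066


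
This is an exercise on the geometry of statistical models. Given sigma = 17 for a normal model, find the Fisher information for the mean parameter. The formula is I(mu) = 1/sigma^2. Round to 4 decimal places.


The Fisher information for the mean of a normal distribution is I(mu) = 1/sigma^2.
sigma = 17, so sigma^2 = 289.
I(mu) = 1/289 = 0.0035

0.0035


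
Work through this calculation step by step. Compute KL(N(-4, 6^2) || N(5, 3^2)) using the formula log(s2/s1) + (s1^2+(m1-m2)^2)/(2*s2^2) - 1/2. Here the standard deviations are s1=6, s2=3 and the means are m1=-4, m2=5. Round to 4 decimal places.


KL divergence between normal distributions:
KL = log(s2/s1) + (s1^2 + (m1-m2)^2)/(2*s2^2) - 1/2.
log(3/6) = -0.693147.
(6^2 + (-4-5)^2)/(2*3^2) = (36 + 81)/18 = 6.5.
KL = -0.693147 + 6.5 - 0.5 = 5.3069

5.3069


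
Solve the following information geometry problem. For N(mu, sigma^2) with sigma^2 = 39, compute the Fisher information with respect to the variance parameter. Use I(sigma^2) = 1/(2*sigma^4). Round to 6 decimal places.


Fisher information for variance: I(sigma^2) = 1/(2*sigma^4).
sigma^2 = 39, so sigma^4 = 1521.
I = 1/(2*1521) = 1/3042 = 0.000329

0.000329


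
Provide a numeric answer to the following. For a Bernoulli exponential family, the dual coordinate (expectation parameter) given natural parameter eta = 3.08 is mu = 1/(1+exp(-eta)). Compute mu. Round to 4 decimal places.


Dual coordinate (expectation parameter) for Bernoulli:
mu = 1/(1+exp(-eta)).
eta = 3.08.
exp(-eta) = exp(-3.08) = 0.045959.
mu = 1/(1+0.045959) = 0.9561

0.9561


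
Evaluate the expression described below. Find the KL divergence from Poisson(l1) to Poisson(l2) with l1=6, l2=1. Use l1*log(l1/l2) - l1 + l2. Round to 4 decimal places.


KL divergence for Poisson:
KL = l1*log(l1/l2) - l1 + l2.
l1 = 6, l2 = 1.
log(6/1) = 1.791759.
l1*log(l1/l2) = 6 * 1.791759 = 10.750557.
KL = 10.750557 - 6 + 1 = 5.7506

5.7506


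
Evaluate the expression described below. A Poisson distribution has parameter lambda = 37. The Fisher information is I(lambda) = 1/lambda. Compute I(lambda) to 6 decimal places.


Fisher information for Poisson: I(lambda) = 1/lambda.
lambda = 37.
I(lambda) = 1/37 = 0.027027

0.027027


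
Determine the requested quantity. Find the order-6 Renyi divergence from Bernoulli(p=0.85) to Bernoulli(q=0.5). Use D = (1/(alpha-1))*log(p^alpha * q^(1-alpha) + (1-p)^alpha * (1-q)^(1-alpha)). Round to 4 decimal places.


Renyi divergence of order alpha between Bernoulli distributions:
D = (1/(alpha-1))*log(p^alpha * q^(1-alpha) + (1-p)^alpha * (1-q)^(1-alpha)).
alpha = 6, p = 0.85, q = 0.5.
p^alpha * q^(1-alpha) = 0.85^6 * 0.5^-5 = 12.068784.
(1-p)^alpha * (1-q)^(1-alpha) = 0.15^6 * 0.5^-5 = 0.000365.
sum = 12.068784 + 0.000365 = 12.069149.
D = (1/5)*log(12.069149) = 0.4981

0.4981


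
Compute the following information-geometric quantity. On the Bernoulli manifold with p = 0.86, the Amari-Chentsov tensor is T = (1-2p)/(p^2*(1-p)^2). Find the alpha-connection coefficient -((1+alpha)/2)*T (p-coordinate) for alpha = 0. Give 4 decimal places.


Skewness (Amari-Chentsov) tensor: T = (1-2p)/(p^2*(1-p)^2).
p = 0.86, 1-2p = -0.72, p^2 = 0.7396, (1-p)^2 = 0.0196.
T = -0.72/(0.7396 * 0.0196) = -49.668326.
In the p-coordinate, Gamma^(alpha) = Gamma^(0) - (alpha/2)*T with Gamma^(0) = (1/2)*g'(p) = -T/2,
so Gamma^(alpha) = -((1+alpha)/2)*T.
alpha = 0, -(1+alpha)/2 = -0.5.
Gamma = -0.5 * -49.668326 = 24.8342

24.8342


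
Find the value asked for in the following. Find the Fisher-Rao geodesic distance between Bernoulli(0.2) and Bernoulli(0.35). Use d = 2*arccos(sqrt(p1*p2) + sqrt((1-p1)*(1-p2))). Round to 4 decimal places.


Geodesic distance on Bernoulli manifold:
d(p1,p2) = 2*arccos(sqrt(p1*p2) + sqrt((1-p1)*(1-p2))).
sqrt(p1*p2) = sqrt(0.2*0.35) = 0.264575.
sqrt((1-p1)*(1-p2)) = sqrt(0.8*0.65) = 0.72111.
arg = 0.264575 + 0.72111 = 0.985685.
d = 2*arccos(0.985685) = 0.3388

0.3388


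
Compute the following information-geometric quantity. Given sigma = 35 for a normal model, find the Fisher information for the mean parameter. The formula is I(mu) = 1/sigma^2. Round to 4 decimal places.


The Fisher information for the mean of a normal distribution is I(mu) = 1/sigma^2.
sigma = 35, so sigma^2 = 1225.
I(mu) = 1/1225 = 0.0008

0.0008


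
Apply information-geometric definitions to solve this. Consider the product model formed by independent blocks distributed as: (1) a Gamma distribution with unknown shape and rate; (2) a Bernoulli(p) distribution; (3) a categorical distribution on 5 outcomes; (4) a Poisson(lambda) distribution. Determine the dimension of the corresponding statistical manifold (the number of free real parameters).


The dimension of a statistical manifold equals the number of free
(independent) real parameters of the model. For a product of independent
blocks the parameter counts add.
- Gamma (shape, rate): 2.
- Bernoulli (p): 1.
- categorical on 5 outcomes (probabilities sum to 1): 5-1 = 4.
- Poisson (lambda): 1.
Total = 2 + 1 + 4 + 1 = 8.
Dimension = 8

8


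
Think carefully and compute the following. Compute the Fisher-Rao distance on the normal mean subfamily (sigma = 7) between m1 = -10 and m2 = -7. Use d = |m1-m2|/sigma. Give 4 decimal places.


On the fixed-variance normal subfamily, geodesic distance = |m1-m2|/sigma.
|-10 - -7| = 3.
sigma = 7.
d = 3/7 = 0.4286

0.4286


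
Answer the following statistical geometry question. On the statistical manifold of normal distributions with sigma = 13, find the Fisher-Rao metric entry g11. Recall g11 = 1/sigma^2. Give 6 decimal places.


For the 2-parameter normal family, the Fisher metric has:
  g11 = 1/sigma^2, g22 = 2/sigma^2.
sigma = 13, sigma^2 = 169.
g11 = 0.005917

0.005917


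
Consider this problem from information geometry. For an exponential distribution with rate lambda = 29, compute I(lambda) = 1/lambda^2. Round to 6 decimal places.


Fisher information for exponential: I(lambda) = 1/lambda^2.
lambda = 29, lambda^2 = 841.
I = 1/841 = 0.001189

0.001189


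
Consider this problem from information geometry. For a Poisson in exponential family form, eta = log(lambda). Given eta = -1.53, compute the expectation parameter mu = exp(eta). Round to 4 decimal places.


Expectation parameter for Poisson exponential family:
mu = exp(eta).
eta = -1.53.
mu = exp(-1.53) = 0.2165

0.2165
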